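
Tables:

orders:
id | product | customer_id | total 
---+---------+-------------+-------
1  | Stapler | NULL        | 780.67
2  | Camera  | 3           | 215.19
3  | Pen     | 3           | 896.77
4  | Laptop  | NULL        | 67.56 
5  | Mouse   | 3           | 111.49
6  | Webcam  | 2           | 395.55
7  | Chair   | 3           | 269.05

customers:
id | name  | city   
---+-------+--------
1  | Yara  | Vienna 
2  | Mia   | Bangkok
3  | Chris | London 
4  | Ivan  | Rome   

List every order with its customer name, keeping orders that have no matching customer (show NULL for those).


LEFT JOIN keeps every row from orders (the left table); where customer_id has no match in customers, the customer columns become NULL. Walk through each order:
  - order 1 (Stapler): customer_id=NULL, no match -> kept with NULL
  - order 2 (Camera): customer_id=3 -> matches Chris
  - order 3 (Pen): customer_id=3 -> matches Chris
  - order 4 (Laptop): customer_id=NULL, no match -> kept with NULL
  - order 5 (Mouse): customer_id=3 -> matches Chris
  - order 6 (Webcam): customer_id=2 -> matches Mia
  - order 7 (Chair): customer_id=3 -> matches Chris
All 7 rows appear; 2 have NULL customer.

SQL:
SELECT a.product, b.name AS customer
FROM orders a
LEFT JOIN customers b ON a.customer_id = b.id

Result:
product | customer
--------+---------
Stapler | NULL    
Camera  | Chris   
Pen     | Chris   
Laptop  | NULL    
Mouse   | Chris   
Webcam  | Mia     
Chair   | Chris   


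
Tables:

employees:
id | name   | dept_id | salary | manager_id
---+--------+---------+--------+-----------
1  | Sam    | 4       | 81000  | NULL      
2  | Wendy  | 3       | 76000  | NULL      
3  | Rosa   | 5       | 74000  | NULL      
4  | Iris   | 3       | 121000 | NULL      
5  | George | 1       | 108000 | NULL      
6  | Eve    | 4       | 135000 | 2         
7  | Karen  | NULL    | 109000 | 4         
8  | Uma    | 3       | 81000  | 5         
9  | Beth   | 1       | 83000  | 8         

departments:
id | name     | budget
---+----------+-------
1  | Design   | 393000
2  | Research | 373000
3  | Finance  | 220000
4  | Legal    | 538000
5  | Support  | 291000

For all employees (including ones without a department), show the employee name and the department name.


LEFT JOIN keeps every row from employees (the left table); where dept_id has no match in departments, the department columns become NULL. Walk through each employee:
  - employee 1 (Sam): dept_id=4 -> matches Legal
  - employee 2 (Wendy): dept_id=3 -> matches Finance
  - employee 3 (Rosa): dept_id=5 -> matches Support
  - employee 4 (Iris): dept_id=3 -> matches Finance
  - employee 5 (George): dept_id=1 -> matches Design
  - employee 6 (Eve): dept_id=4 -> matches Legal
  - employee 7 (Karen): dept_id=NULL, no match -> kept with NULL
  - employee 8 (Uma): dept_id=3 -> matches Finance
  - employee 9 (Beth): dept_id=1 -> matches Design
All 9 rows appear; 1 has NULL department.

SQL:
SELECT a.name, b.name AS department
FROM employees a
LEFT JOIN departments b ON a.dept_id = b.id

Result:
name   | department
-------+-----------
Sam    | Legal     
Wendy  | Finance   
Rosa   | Support   
Iris   | Finance   
George | Design    
Eve    | Legal     
Karen  | NULL      
Uma    | Finance   
Beth   | Design    


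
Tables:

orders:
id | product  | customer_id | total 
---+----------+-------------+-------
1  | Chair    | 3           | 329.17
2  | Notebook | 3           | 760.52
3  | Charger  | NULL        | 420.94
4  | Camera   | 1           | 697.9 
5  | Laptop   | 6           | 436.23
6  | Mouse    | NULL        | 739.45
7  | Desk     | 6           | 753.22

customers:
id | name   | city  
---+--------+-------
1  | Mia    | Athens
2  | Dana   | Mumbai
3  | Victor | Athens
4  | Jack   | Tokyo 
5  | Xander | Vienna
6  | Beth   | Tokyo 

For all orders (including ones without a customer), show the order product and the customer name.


LEFT JOIN keeps every row from orders (the left table); where customer_id has no match in customers, the customer columns become NULL. Walk through each order:
  - order 1 (Chair): customer_id=3 -> matches Victor
  - order 2 (Notebook): customer_id=3 -> matches Victor
  - order 3 (Charger): customer_id=NULL, no match -> kept with NULL
  - order 4 (Camera): customer_id=1 -> matches Mia
  - order 5 (Laptop): customer_id=6 -> matches Beth
  - order 6 (Mouse): customer_id=NULL, no match -> kept with NULL
  - order 7 (Desk): customer_id=6 -> matches Beth
All 7 rows appear; 2 have NULL customer.

SQL:
SELECT a.product, b.name AS customer
FROM orders a
LEFT JOIN customers b ON a.customer_id = b.id

Result:
product  | customer
---------+---------
Chair    | Victor  
Notebook | Victor  
Charger  | NULL    
Camera   | Mia     
Laptop   | Beth    
Mouse    | NULL    
Desk     | Beth    


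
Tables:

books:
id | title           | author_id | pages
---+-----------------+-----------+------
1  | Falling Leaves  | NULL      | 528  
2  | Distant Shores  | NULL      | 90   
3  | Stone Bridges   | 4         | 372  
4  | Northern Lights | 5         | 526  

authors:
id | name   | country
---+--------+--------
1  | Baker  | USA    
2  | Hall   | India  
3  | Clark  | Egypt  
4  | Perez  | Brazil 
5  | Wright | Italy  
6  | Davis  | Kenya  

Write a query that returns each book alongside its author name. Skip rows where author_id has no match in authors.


INNER JOIN keeps only books rows whose author_id matches an id in authors. Walk through each book:
  - book 1 (Falling Leaves): author_id=NULL, no match -> dropped
  - book 2 (Distant Shores): author_id=NULL, no match -> dropped
  - book 3 (Stone Bridges): author_id=4 -> matches Perez
  - book 4 (Northern Lights): author_id=5 -> matches Wright
So 2 of 4 rows are dropped.

SQL:
SELECT a.title, b.name AS author
FROM books a
INNER JOIN authors b ON a.author_id = b.id

Result:
title           | author
----------------+-------
Stone Bridges   | Perez 
Northern Lights | Wright


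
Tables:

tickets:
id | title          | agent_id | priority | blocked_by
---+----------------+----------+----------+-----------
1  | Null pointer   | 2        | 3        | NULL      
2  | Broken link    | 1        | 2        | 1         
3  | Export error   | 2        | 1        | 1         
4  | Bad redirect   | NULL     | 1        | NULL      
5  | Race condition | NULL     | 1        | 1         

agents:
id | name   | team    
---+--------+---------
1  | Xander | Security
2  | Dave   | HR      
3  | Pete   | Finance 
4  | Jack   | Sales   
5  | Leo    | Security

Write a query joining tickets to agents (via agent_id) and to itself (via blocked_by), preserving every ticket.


Two LEFT JOINs from the same base table tickets: one to agents via agent_id, one to tickets itself via blocked_by. Both are LEFT so every ticket is preserved.
Match against agents:
  - ticket 1 (Null pointer): agent_id=2 -> matches Dave
  - ticket 2 (Broken link): agent_id=1 -> matches Xander
  - ticket 3 (Export error): agent_id=2 -> matches Dave
  - ticket 4 (Bad redirect): agent_id=NULL, no match -> kept with NULL
  - ticket 5 (Race condition): agent_id=NULL, no match -> kept with NULL
Match against tickets (self):
  - ticket 1 (Null pointer): blocked_by=NULL -> NULL
  - ticket 2 (Broken link): blocked_by=1 -> Null pointer
  - ticket 3 (Export error): blocked_by=1 -> Null pointer
  - ticket 4 (Bad redirect): blocked_by=NULL -> NULL
  - ticket 5 (Race condition): blocked_by=1 -> Null pointer

SQL:
SELECT a.title, b.name AS agent, c.title AS blocked_by
FROM tickets a
LEFT JOIN agents b ON a.agent_id = b.id
LEFT JOIN tickets c ON a.blocked_by = c.id

Result:
title          | agent  | blocked_by  
---------------+--------+-------------
Null pointer   | Dave   | NULL        
Broken link    | Xander | Null pointer
Export error   | Dave   | Null pointer
Bad redirect   | NULL   | NULL        
Race condition | NULL   | Null pointer


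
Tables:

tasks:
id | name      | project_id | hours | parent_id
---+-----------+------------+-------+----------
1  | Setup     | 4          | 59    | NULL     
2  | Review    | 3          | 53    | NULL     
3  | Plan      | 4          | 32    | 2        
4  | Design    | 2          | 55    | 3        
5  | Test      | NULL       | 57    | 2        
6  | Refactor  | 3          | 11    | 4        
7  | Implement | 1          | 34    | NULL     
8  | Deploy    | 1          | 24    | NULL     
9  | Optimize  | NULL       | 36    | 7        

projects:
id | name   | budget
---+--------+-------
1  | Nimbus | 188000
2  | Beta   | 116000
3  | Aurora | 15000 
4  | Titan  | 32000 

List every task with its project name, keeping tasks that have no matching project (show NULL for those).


LEFT JOIN keeps every row from tasks (the left table); where project_id has no match in projects, the project columns become NULL. Walk through each task:
  - task 1 (Setup): project_id=4 -> matches Titan
  - task 2 (Review): project_id=3 -> matches Aurora
  - task 3 (Plan): project_id=4 -> matches Titan
  - task 4 (Design): project_id=2 -> matches Beta
  - task 5 (Test): project_id=NULL, no match -> kept with NULL
  - task 6 (Refactor): project_id=3 -> matches Aurora
  - task 7 (Implement): project_id=1 -> matches Nimbus
  - task 8 (Deploy): project_id=1 -> matches Nimbus
  - task 9 (Optimize): project_id=NULL, no match -> kept with NULL
All 9 rows appear; 2 have NULL project.

SQL:
SELECT a.name, b.name AS project
FROM tasks a
LEFT JOIN projects b ON a.project_id = b.id

Result:
name      | project
----------+--------
Setup     | Titan  
Review    | Aurora 
Plan      | Titan  
Design    | Beta   
Test      | NULL   
Refactor  | Aurora 
Implement | Nimbus 
Deploy    | Nimbus 
Optimize  | NULL   


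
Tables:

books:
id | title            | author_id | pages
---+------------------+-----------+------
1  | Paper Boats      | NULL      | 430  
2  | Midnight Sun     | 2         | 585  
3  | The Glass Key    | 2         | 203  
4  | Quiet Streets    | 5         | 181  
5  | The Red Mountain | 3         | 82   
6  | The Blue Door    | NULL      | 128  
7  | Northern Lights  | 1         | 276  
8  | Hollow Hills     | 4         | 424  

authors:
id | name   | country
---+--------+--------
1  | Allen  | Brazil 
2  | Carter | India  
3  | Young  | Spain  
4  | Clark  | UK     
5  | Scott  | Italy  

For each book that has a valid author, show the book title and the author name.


INNER JOIN keeps only books rows whose author_id matches an id in authors. Walk through each book:
  - book 1 (Paper Boats): author_id=NULL, no match -> dropped
  - book 2 (Midnight Sun): author_id=2 -> matches Carter
  - book 3 (The Glass Key): author_id=2 -> matches Carter
  - book 4 (Quiet Streets): author_id=5 -> matches Scott
  - book 5 (The Red Mountain): author_id=3 -> matches Young
  - book 6 (The Blue Door): author_id=NULL, no match -> dropped
  - book 7 (Northern Lights): author_id=1 -> matches Allen
  - book 8 (Hollow Hills): author_id=4 -> matches Clark
So 2 of 8 rows are dropped.

SQL:
SELECT a.title, b.name AS author
FROM books a
INNER JOIN authors b ON a.author_id = b.id

Result:
title            | author
-----------------+-------
Midnight Sun     | Carter
The Glass Key    | Carter
Quiet Streets    | Scott 
The Red Mountain | Young 
Northern Lights  | Allen 
Hollow Hills     | Clark 


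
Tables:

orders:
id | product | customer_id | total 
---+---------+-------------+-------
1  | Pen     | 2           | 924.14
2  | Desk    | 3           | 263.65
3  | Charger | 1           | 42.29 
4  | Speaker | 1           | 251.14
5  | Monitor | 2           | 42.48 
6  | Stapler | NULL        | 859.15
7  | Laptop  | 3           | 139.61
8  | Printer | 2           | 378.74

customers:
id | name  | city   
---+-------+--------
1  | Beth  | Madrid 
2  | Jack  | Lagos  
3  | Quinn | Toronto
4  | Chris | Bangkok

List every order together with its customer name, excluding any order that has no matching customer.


INNER JOIN keeps only orders rows whose customer_id matches an id in customers. Walk through each order:
  - order 1 (Pen): customer_id=2 -> matches Jack
  - order 2 (Desk): customer_id=3 -> matches Quinn
  - order 3 (Charger): customer_id=1 -> matches Beth
  - order 4 (Speaker): customer_id=1 -> matches Beth
  - order 5 (Monitor): customer_id=2 -> matches Jack
  - order 6 (Stapler): customer_id=NULL, no match -> dropped
  - order 7 (Laptop): customer_id=3 -> matches Quinn
  - order 8 (Printer): customer_id=2 -> matches Jack
So 1 of 8 rows is dropped.

SQL:
SELECT a.product, b.name AS customer
FROM orders a
INNER JOIN customers b ON a.customer_id = b.id

Result:
product | customer
--------+---------
Pen     | Jack    
Desk    | Quinn   
Charger | Beth    
Speaker | Beth    
Monitor | Jack    
Laptop  | Quinn   
Printer | Jack    


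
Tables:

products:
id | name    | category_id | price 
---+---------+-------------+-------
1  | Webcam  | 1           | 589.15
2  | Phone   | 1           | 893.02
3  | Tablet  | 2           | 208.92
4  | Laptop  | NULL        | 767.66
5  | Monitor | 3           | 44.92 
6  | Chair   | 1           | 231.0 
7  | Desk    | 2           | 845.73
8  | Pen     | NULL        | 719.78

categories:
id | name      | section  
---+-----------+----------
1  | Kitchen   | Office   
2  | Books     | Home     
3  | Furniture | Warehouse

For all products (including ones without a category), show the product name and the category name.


LEFT JOIN keeps every row from products (the left table); where category_id has no match in categories, the category columns become NULL. Walk through each product:
  - product 1 (Webcam): category_id=1 -> matches Kitchen
  - product 2 (Phone): category_id=1 -> matches Kitchen
  - product 3 (Tablet): category_id=2 -> matches Books
  - product 4 (Laptop): category_id=NULL, no match -> kept with NULL
  - product 5 (Monitor): category_id=3 -> matches Furniture
  - product 6 (Chair): category_id=1 -> matches Kitchen
  - product 7 (Desk): category_id=2 -> matches Books
  - product 8 (Pen): category_id=NULL, no match -> kept with NULL
All 8 rows appear; 2 have NULL category.

SQL:
SELECT a.name, b.name AS category
FROM products a
LEFT JOIN categories b ON a.category_id = b.id

Result:
name    | category 
--------+----------
Webcam  | Kitchen  
Phone   | Kitchen  
Tablet  | Books    
Laptop  | NULL     
Monitor | Furniture
Chair   | Kitchen  
Desk    | Books    
Pen     | NULL     


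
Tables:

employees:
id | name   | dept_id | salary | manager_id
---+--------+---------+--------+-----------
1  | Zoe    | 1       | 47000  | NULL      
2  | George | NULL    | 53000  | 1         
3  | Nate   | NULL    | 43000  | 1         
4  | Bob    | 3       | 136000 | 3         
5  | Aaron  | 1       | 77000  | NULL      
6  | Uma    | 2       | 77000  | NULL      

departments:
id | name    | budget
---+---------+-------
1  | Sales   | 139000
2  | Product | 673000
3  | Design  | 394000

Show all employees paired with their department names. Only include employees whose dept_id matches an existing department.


INNER JOIN keeps only employees rows whose dept_id matches an id in departments. Walk through each employee:
  - employee 1 (Zoe): dept_id=1 -> matches Sales
  - employee 2 (George): dept_id=NULL, no match -> dropped
  - employee 3 (Nate): dept_id=NULL, no match -> dropped
  - employee 4 (Bob): dept_id=3 -> matches Design
  - employee 5 (Aaron): dept_id=1 -> matches Sales
  - employee 6 (Uma): dept_id=2 -> matches Product
So 2 of 6 rows are dropped.

SQL:
SELECT a.name, b.name AS department
FROM employees a
INNER JOIN departments b ON a.dept_id = b.id

Result:
name  | department
------+-----------
Zoe   | Sales     
Bob   | Design    
Aaron | Sales     
Uma   | Product   


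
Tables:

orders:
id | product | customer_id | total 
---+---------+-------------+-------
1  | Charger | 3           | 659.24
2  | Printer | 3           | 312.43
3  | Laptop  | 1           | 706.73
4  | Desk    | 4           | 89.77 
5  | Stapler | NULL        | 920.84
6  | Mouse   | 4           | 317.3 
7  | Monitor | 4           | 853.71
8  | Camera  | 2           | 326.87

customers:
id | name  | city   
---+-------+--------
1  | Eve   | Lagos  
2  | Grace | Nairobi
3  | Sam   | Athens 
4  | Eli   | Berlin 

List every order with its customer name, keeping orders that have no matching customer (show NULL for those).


LEFT JOIN keeps every row from orders (the left table); where customer_id has no match in customers, the customer columns become NULL. Walk through each order:
  - order 1 (Charger): customer_id=3 -> matches Sam
  - order 2 (Printer): customer_id=3 -> matches Sam
  - order 3 (Laptop): customer_id=1 -> matches Eve
  - order 4 (Desk): customer_id=4 -> matches Eli
  - order 5 (Stapler): customer_id=NULL, no match -> kept with NULL
  - order 6 (Mouse): customer_id=4 -> matches Eli
  - order 7 (Monitor): customer_id=4 -> matches Eli
  - order 8 (Camera): customer_id=2 -> matches Grace
All 8 rows appear; 1 has NULL customer.

SQL:
SELECT a.product, b.name AS customer
FROM orders a
LEFT JOIN customers b ON a.customer_id = b.id

Result:
product | customer
--------+---------
Charger | Sam     
Printer | Sam     
Laptop  | Eve     
Desk    | Eli     
Stapler | NULL    
Mouse   | Eli     
Monitor | Eli     
Camera  | Grace   


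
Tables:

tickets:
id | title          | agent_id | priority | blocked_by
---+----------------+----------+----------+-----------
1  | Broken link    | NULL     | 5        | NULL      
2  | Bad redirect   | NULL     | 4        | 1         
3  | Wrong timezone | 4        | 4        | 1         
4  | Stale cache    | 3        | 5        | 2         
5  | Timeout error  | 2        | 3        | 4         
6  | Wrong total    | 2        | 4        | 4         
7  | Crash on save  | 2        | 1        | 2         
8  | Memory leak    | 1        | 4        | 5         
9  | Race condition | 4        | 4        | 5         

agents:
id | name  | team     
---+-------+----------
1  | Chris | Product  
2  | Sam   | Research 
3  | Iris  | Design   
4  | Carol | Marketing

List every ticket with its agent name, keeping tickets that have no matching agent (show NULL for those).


LEFT JOIN keeps every row from tickets (the left table); where agent_id has no match in agents, the agent columns become NULL. Walk through each ticket:
  - ticket 1 (Broken link): agent_id=NULL, no match -> kept with NULL
  - ticket 2 (Bad redirect): agent_id=NULL, no match -> kept with NULL
  - ticket 3 (Wrong timezone): agent_id=4 -> matches Carol
  - ticket 4 (Stale cache): agent_id=3 -> matches Iris
  - ticket 5 (Timeout error): agent_id=2 -> matches Sam
  - ticket 6 (Wrong total): agent_id=2 -> matches Sam
  - ticket 7 (Crash on save): agent_id=2 -> matches Sam
  - ticket 8 (Memory leak): agent_id=1 -> matches Chris
  - ticket 9 (Race condition): agent_id=4 -> matches Carol
All 9 rows appear; 2 have NULL agent.

SQL:
SELECT a.title, b.name AS agent
FROM tickets a
LEFT JOIN agents b ON a.agent_id = b.id

Result:
title          | agent
---------------+------
Broken link    | NULL 
Bad redirect   | NULL 
Wrong timezone | Carol
Stale cache    | Iris 
Timeout error  | Sam  
Wrong total    | Sam  
Crash on save  | Sam  
Memory leak    | Chris
Race condition | Carol


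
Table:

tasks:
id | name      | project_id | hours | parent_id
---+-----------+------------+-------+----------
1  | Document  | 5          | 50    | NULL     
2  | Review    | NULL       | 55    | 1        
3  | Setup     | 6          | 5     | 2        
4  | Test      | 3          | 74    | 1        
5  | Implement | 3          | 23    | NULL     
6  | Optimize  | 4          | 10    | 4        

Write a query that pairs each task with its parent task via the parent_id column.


This is a self-join: tasks is joined to a second copy of itself, matching each row's parent_id to another row's id. Use LEFT JOIN so rows with parent_id=NULL are kept.
  - task 1 (Document): parent_id=NULL -> NULL
  - task 2 (Review): parent_id=1 -> Document
  - task 3 (Setup): parent_id=2 -> Review
  - task 4 (Test): parent_id=1 -> Document
  - task 5 (Implement): parent_id=NULL -> NULL
  - task 6 (Optimize): parent_id=4 -> Test

SQL:
SELECT a.name AS item, b.name AS parent
FROM tasks a
LEFT JOIN tasks b ON a.parent_id = b.id

Result:
item      | parent  
----------+---------
Document  | NULL    
Review    | Document
Setup     | Review  
Test      | Document
Implement | NULL    
Optimize  | Test    


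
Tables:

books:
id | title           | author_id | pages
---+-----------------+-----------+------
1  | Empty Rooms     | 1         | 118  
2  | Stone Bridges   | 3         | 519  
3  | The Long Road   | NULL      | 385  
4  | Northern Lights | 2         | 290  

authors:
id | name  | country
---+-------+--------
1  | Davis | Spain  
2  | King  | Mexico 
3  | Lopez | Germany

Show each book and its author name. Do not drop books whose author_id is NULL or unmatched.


LEFT JOIN keeps every row from books (the left table); where author_id has no match in authors, the author columns become NULL. Walk through each book:
  - book 1 (Empty Rooms): author_id=1 -> matches Davis
  - book 2 (Stone Bridges): author_id=3 -> matches Lopez
  - book 3 (The Long Road): author_id=NULL, no match -> kept with NULL
  - book 4 (Northern Lights): author_id=2 -> matches King
All 4 rows appear; 1 has NULL author.

SQL:
SELECT a.title, b.name AS author
FROM books a
LEFT JOIN authors b ON a.author_id = b.id

Result:
title           | author
----------------+-------
Empty Rooms     | Davis 
Stone Bridges   | Lopez 
The Long Road   | NULL  
Northern Lights | King  


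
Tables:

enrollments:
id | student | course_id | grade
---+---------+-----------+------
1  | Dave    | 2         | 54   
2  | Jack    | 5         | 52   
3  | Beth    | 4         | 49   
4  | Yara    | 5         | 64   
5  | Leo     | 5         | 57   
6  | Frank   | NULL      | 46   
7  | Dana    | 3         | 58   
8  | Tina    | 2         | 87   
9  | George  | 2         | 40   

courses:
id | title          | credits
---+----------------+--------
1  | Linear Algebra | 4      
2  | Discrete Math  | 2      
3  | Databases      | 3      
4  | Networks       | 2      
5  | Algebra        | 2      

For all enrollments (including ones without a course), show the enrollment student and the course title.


LEFT JOIN keeps every row from enrollments (the left table); where course_id has no match in courses, the course columns become NULL. Walk through each enrollment:
  - enrollment 1 (Dave): course_id=2 -> matches Discrete Math
  - enrollment 2 (Jack): course_id=5 -> matches Algebra
  - enrollment 3 (Beth): course_id=4 -> matches Networks
  - enrollment 4 (Yara): course_id=5 -> matches Algebra
  - enrollment 5 (Leo): course_id=5 -> matches Algebra
  - enrollment 6 (Frank): course_id=NULL, no match -> kept with NULL
  - enrollment 7 (Dana): course_id=3 -> matches Databases
  - enrollment 8 (Tina): course_id=2 -> matches Discrete Math
  - enrollment 9 (George): course_id=2 -> matches Discrete Math
All 9 rows appear; 1 has NULL course.

SQL:
SELECT a.student, b.title AS course
FROM enrollments a
LEFT JOIN courses b ON a.course_id = b.id

Result:
student | course       
--------+--------------
Dave    | Discrete Math
Jack    | Algebra      
Beth    | Networks     
Yara    | Algebra      
Leo     | Algebra      
Frank   | NULL         
Dana    | Databases    
Tina    | Discrete Math
George  | Discrete Math


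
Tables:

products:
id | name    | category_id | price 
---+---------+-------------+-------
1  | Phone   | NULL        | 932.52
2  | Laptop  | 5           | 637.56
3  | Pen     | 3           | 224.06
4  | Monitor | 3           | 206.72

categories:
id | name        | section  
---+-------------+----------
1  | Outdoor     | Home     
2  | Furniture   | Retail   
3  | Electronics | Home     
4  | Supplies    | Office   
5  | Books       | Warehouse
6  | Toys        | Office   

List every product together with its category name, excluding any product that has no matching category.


INNER JOIN keeps only products rows whose category_id matches an id in categories. Walk through each product:
  - product 1 (Phone): category_id=NULL, no match -> dropped
  - product 2 (Laptop): category_id=5 -> matches Books
  - product 3 (Pen): category_id=3 -> matches Electronics
  - product 4 (Monitor): category_id=3 -> matches Electronics
So 1 of 4 rows is dropped.

SQL:
SELECT a.name, b.name AS category
FROM products a
INNER JOIN categories b ON a.category_id = b.id

Result:
name    | category   
--------+------------
Laptop  | Books      
Pen     | Electronics
Monitor | Electronics


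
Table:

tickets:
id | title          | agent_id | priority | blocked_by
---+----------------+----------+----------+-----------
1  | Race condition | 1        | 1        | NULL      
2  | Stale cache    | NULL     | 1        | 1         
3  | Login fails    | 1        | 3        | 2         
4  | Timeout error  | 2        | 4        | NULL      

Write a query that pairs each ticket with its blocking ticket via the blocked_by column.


This is a self-join: tickets is joined to a second copy of itself, matching each row's blocked_by to another row's id. Use LEFT JOIN so rows with blocked_by=NULL are kept.
  - ticket 1 (Race condition): blocked_by=NULL -> NULL
  - ticket 2 (Stale cache): blocked_by=1 -> Race condition
  - ticket 3 (Login fails): blocked_by=2 -> Stale cache
  - ticket 4 (Timeout error): blocked_by=NULL -> NULL

SQL:
SELECT a.title AS item, b.title AS blocked_by
FROM tickets a
LEFT JOIN tickets b ON a.blocked_by = b.id

Result:
item           | blocked_by    
---------------+---------------
Race condition | NULL          
Stale cache    | Race condition
Login fails    | Stale cache   
Timeout error  | NULL          


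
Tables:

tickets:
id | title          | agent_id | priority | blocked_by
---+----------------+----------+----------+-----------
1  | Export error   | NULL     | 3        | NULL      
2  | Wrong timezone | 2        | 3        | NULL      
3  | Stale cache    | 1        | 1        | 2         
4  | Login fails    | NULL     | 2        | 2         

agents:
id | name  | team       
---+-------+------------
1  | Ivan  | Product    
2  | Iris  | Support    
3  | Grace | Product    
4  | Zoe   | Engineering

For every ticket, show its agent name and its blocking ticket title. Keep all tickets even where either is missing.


Two LEFT JOINs from the same base table tickets: one to agents via agent_id, one to tickets itself via blocked_by. Both are LEFT so every ticket is preserved.
Match against agents:
  - ticket 1 (Export error): agent_id=NULL, no match -> kept with NULL
  - ticket 2 (Wrong timezone): agent_id=2 -> matches Iris
  - ticket 3 (Stale cache): agent_id=1 -> matches Ivan
  - ticket 4 (Login fails): agent_id=NULL, no match -> kept with NULL
Match against tickets (self):
  - ticket 1 (Export error): blocked_by=NULL -> NULL
  - ticket 2 (Wrong timezone): blocked_by=NULL -> NULL
  - ticket 3 (Stale cache): blocked_by=2 -> Wrong timezone
  - ticket 4 (Login fails): blocked_by=2 -> Wrong timezone

SQL:
SELECT a.title, b.name AS agent, c.title AS blocked_by
FROM tickets a
LEFT JOIN agents b ON a.agent_id = b.id
LEFT JOIN tickets c ON a.blocked_by = c.id

Result:
title          | agent | blocked_by    
---------------+-------+---------------
Export error   | NULL  | NULL          
Wrong timezone | Iris  | NULL          
Stale cache    | Ivan  | Wrong timezone
Login fails    | NULL  | Wrong timezone


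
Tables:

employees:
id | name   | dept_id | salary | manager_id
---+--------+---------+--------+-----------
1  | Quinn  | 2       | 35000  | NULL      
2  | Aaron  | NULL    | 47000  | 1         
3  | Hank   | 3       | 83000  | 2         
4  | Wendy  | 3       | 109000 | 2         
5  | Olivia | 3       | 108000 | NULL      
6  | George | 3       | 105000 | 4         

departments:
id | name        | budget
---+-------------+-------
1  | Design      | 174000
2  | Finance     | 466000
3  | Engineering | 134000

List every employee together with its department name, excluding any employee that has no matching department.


INNER JOIN keeps only employees rows whose dept_id matches an id in departments. Walk through each employee:
  - employee 1 (Quinn): dept_id=2 -> matches Finance
  - employee 2 (Aaron): dept_id=NULL, no match -> dropped
  - employee 3 (Hank): dept_id=3 -> matches Engineering
  - employee 4 (Wendy): dept_id=3 -> matches Engineering
  - employee 5 (Olivia): dept_id=3 -> matches Engineering
  - employee 6 (George): dept_id=3 -> matches Engineering
So 1 of 6 rows is dropped.

SQL:
SELECT a.name, b.name AS department
FROM employees a
INNER JOIN departments b ON a.dept_id = b.id

Result:
name   | department 
-------+------------
Quinn  | Finance    
Hank   | Engineering
Wendy  | Engineering
Olivia | Engineering
George | Engineering


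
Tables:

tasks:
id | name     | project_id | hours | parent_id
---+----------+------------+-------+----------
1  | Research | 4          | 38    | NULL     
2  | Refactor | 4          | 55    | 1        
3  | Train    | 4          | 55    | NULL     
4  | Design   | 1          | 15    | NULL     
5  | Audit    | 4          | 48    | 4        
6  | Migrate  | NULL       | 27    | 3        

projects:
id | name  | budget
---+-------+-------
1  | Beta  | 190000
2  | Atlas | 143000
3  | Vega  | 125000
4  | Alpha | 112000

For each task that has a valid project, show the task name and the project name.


INNER JOIN keeps only tasks rows whose project_id matches an id in projects. Walk through each task:
  - task 1 (Research): project_id=4 -> matches Alpha
  - task 2 (Refactor): project_id=4 -> matches Alpha
  - task 3 (Train): project_id=4 -> matches Alpha
  - task 4 (Design): project_id=1 -> matches Beta
  - task 5 (Audit): project_id=4 -> matches Alpha
  - task 6 (Migrate): project_id=NULL, no match -> dropped
So 1 of 6 rows is dropped.

SQL:
SELECT a.name, b.name AS project
FROM tasks a
INNER JOIN projects b ON a.project_id = b.id

Result:
name     | project
---------+--------
Research | Alpha  
Refactor | Alpha  
Train    | Alpha  
Design   | Beta   
Audit    | Alpha  


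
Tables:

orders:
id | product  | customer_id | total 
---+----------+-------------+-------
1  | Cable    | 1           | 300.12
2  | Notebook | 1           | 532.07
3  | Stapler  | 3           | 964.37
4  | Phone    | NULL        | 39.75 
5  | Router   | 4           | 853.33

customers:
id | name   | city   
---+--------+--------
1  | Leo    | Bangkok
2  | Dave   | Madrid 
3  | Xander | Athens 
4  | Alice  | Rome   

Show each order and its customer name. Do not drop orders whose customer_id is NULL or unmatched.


LEFT JOIN keeps every row from orders (the left table); where customer_id has no match in customers, the customer columns become NULL. Walk through each order:
  - order 1 (Cable): customer_id=1 -> matches Leo
  - order 2 (Notebook): customer_id=1 -> matches Leo
  - order 3 (Stapler): customer_id=3 -> matches Xander
  - order 4 (Phone): customer_id=NULL, no match -> kept with NULL
  - order 5 (Router): customer_id=4 -> matches Alice
All 5 rows appear; 1 has NULL customer.

SQL:
SELECT a.product, b.name AS customer
FROM orders a
LEFT JOIN customers b ON a.customer_id = b.id

Result:
product  | customer
---------+---------
Cable    | Leo     
Notebook | Leo     
Stapler  | Xander  
Phone    | NULL    
Router   | Alice   


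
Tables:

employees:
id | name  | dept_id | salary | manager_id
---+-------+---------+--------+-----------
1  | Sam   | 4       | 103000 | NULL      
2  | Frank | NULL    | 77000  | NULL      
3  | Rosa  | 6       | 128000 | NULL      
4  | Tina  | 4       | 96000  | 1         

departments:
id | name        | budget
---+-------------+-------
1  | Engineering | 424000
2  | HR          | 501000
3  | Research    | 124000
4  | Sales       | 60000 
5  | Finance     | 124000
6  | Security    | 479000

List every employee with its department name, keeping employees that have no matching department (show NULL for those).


LEFT JOIN keeps every row from employees (the left table); where dept_id has no match in departments, the department columns become NULL. Walk through each employee:
  - employee 1 (Sam): dept_id=4 -> matches Sales
  - employee 2 (Frank): dept_id=NULL, no match -> kept with NULL
  - employee 3 (Rosa): dept_id=6 -> matches Security
  - employee 4 (Tina): dept_id=4 -> matches Sales
All 4 rows appear; 1 has NULL department.

SQL:
SELECT a.name, b.name AS department
FROM employees a
LEFT JOIN departments b ON a.dept_id = b.id

Result:
name  | department
------+-----------
Sam   | Sales     
Frank | NULL      
Rosa  | Security  
Tina  | Sales     


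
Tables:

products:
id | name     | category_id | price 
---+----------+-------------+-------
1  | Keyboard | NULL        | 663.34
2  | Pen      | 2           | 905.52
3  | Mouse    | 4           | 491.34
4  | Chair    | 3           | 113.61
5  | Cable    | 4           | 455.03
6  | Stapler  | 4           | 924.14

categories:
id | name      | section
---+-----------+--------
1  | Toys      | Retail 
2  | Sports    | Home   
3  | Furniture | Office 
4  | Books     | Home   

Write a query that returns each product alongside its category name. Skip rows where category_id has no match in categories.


INNER JOIN keeps only products rows whose category_id matches an id in categories. Walk through each product:
  - product 1 (Keyboard): category_id=NULL, no match -> dropped
  - product 2 (Pen): category_id=2 -> matches Sports
  - product 3 (Mouse): category_id=4 -> matches Books
  - product 4 (Chair): category_id=3 -> matches Furniture
  - product 5 (Cable): category_id=4 -> matches Books
  - product 6 (Stapler): category_id=4 -> matches Books
So 1 of 6 rows is dropped.

SQL:
SELECT a.name, b.name AS category
FROM products a
INNER JOIN categories b ON a.category_id = b.id

Result:
name    | category 
--------+----------
Pen     | Sports   
Mouse   | Books    
Chair   | Furniture
Cable   | Books    
Stapler | Books    


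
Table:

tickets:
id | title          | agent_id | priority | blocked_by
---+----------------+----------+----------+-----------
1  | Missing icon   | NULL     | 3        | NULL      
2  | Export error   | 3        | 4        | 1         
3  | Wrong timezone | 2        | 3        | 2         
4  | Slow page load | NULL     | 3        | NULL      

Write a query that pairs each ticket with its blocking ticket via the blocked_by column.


This is a self-join: tickets is joined to a second copy of itself, matching each row's blocked_by to another row's id. Use LEFT JOIN so rows with blocked_by=NULL are kept.
  - ticket 1 (Missing icon): blocked_by=NULL -> NULL
  - ticket 2 (Export error): blocked_by=1 -> Missing icon
  - ticket 3 (Wrong timezone): blocked_by=2 -> Export error
  - ticket 4 (Slow page load): blocked_by=NULL -> NULL

SQL:
SELECT a.title AS item, b.title AS blocked_by
FROM tickets a
LEFT JOIN tickets b ON a.blocked_by = b.id

Result:
item           | blocked_by  
---------------+-------------
Missing icon   | NULL        
Export error   | Missing icon
Wrong timezone | Export error
Slow page load | NULL        


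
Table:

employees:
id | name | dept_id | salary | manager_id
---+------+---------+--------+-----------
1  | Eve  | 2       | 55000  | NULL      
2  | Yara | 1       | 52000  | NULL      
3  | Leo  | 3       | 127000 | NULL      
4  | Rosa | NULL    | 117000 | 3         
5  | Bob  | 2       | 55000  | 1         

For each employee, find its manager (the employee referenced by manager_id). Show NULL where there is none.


This is a self-join: employees is joined to a second copy of itself, matching each row's manager_id to another row's id. Use LEFT JOIN so rows with manager_id=NULL are kept.
  - employee 1 (Eve): manager_id=NULL -> NULL
  - employee 2 (Yara): manager_id=NULL -> NULL
  - employee 3 (Leo): manager_id=NULL -> NULL
  - employee 4 (Rosa): manager_id=3 -> Leo
  - employee 5 (Bob): manager_id=1 -> Eve

SQL:
SELECT a.name AS item, b.name AS manager
FROM employees a
LEFT JOIN employees b ON a.manager_id = b.id

Result:
item | manager
-----+--------
Eve  | NULL   
Yara | NULL   
Leo  | NULL   
Rosa | Leo    
Bob  | Eve    


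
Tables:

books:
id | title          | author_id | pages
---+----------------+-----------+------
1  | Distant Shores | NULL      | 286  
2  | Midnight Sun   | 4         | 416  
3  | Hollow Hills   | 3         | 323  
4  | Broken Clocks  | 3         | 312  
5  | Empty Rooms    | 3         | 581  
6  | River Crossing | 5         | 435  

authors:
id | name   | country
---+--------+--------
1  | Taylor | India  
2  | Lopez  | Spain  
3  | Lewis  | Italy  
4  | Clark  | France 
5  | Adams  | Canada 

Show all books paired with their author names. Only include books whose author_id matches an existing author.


INNER JOIN keeps only books rows whose author_id matches an id in authors. Walk through each book:
  - book 1 (Distant Shores): author_id=NULL, no match -> dropped
  - book 2 (Midnight Sun): author_id=4 -> matches Clark
  - book 3 (Hollow Hills): author_id=3 -> matches Lewis
  - book 4 (Broken Clocks): author_id=3 -> matches Lewis
  - book 5 (Empty Rooms): author_id=3 -> matches Lewis
  - book 6 (River Crossing): author_id=5 -> matches Adams
So 1 of 6 rows is dropped.

SQL:
SELECT a.title, b.name AS author
FROM books a
INNER JOIN authors b ON a.author_id = b.id

Result:
title          | author
---------------+-------
Midnight Sun   | Clark 
Hollow Hills   | Lewis 
Broken Clocks  | Lewis 
Empty Rooms    | Lewis 
River Crossing | Adams 


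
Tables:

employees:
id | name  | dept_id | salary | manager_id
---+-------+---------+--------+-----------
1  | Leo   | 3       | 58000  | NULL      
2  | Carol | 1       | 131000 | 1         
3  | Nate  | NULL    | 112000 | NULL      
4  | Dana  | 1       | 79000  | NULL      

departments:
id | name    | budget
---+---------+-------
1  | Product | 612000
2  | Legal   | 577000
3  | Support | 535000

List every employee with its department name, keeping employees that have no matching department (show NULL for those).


LEFT JOIN keeps every row from employees (the left table); where dept_id has no match in departments, the department columns become NULL. Walk through each employee:
  - employee 1 (Leo): dept_id=3 -> matches Support
  - employee 2 (Carol): dept_id=1 -> matches Product
  - employee 3 (Nate): dept_id=NULL, no match -> kept with NULL
  - employee 4 (Dana): dept_id=1 -> matches Product
All 4 rows appear; 1 has NULL department.

SQL:
SELECT a.name, b.name AS department
FROM employees a
LEFT JOIN departments b ON a.dept_id = b.id

Result:
name  | department
------+-----------
Leo   | Support   
Carol | Product   
Nate  | NULL      
Dana  | Product   


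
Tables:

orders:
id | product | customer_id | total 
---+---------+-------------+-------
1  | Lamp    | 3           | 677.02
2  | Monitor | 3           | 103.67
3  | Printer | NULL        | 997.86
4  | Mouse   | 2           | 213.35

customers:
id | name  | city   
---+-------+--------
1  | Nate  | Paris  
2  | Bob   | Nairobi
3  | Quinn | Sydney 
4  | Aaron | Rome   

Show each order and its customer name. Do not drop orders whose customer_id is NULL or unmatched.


LEFT JOIN keeps every row from orders (the left table); where customer_id has no match in customers, the customer columns become NULL. Walk through each order:
  - order 1 (Lamp): customer_id=3 -> matches Quinn
  - order 2 (Monitor): customer_id=3 -> matches Quinn
  - order 3 (Printer): customer_id=NULL, no match -> kept with NULL
  - order 4 (Mouse): customer_id=2 -> matches Bob
All 4 rows appear; 1 has NULL customer.

SQL:
SELECT a.product, b.name AS customer
FROM orders a
LEFT JOIN customers b ON a.customer_id = b.id

Result:
product | customer
--------+---------
Lamp    | Quinn   
Monitor | Quinn   
Printer | NULL    
Mouse   | Bob     


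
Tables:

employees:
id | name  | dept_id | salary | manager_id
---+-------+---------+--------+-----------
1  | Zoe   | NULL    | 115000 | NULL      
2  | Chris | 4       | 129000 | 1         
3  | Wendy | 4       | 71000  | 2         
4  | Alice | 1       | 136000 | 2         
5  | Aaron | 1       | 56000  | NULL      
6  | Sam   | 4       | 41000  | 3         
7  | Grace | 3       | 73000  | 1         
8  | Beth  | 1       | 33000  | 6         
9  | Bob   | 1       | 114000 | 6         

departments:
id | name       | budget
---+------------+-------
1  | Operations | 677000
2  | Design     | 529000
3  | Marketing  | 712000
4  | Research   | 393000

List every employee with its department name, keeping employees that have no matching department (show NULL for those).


LEFT JOIN keeps every row from employees (the left table); where dept_id has no match in departments, the department columns become NULL. Walk through each employee:
  - employee 1 (Zoe): dept_id=NULL, no match -> kept with NULL
  - employee 2 (Chris): dept_id=4 -> matches Research
  - employee 3 (Wendy): dept_id=4 -> matches Research
  - employee 4 (Alice): dept_id=1 -> matches Operations
  - employee 5 (Aaron): dept_id=1 -> matches Operations
  - employee 6 (Sam): dept_id=4 -> matches Research
  - employee 7 (Grace): dept_id=3 -> matches Marketing
  - employee 8 (Beth): dept_id=1 -> matches Operations
  - employee 9 (Bob): dept_id=1 -> matches Operations
All 9 rows appear; 1 has NULL department.

SQL:
SELECT a.name, b.name AS department
FROM employees a
LEFT JOIN departments b ON a.dept_id = b.id

Result:
name  | department
------+-----------
Zoe   | NULL      
Chris | Research  
Wendy | Research  
Alice | Operations
Aaron | Operations
Sam   | Research  
Grace | Marketing 
Beth  | Operations
Bob   | Operations
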